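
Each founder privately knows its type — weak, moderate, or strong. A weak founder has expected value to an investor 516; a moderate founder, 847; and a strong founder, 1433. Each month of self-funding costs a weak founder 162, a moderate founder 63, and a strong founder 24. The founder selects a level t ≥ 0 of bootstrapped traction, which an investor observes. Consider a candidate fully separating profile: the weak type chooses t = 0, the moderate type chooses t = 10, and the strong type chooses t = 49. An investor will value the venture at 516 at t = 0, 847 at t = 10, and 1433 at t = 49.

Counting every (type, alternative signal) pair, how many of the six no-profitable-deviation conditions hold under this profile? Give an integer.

3

Strong (own payoff 1433 − 24×49 = 257): to t=0 gives 516 → profitable ✗; to t=10 gives 847 − 24×10 = 607 → profitable ✗.
Weak (own payoff 516): to t=10 gives 847 − 162×10 = -773 → no gain ✓; to t=49 gives 1433 − 162×49 = -6505 → no gain ✓.
Moderate (own payoff 847 − 63×10 = 217): to t=0 gives 516 → profitable ✗; to t=49 gives 1433 − 63×49 = -1654 → no gain ✓.
3 of the 6 constraints hold; not an equilibrium.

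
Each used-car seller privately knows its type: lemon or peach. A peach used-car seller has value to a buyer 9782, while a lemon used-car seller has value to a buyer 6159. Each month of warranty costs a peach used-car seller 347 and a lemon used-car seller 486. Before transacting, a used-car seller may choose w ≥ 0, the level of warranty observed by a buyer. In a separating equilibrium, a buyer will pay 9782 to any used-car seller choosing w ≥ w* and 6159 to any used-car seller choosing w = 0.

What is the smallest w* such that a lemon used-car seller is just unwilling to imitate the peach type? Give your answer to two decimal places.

A lemon used-car seller choosing w = 0 receives 6159.
Imitating at w* instead would pay 9782 at cost 486·w*, netting 9782 − 486·w*.
Indifference: 6159 = 9782 − 486·w*, so w* = (9782 − 6159) / 486 ≈ 7.45.
This is the lemon type's binding incentive-compatibility constraint; any w ≥ 7.45 sustains separation on that side.

7.45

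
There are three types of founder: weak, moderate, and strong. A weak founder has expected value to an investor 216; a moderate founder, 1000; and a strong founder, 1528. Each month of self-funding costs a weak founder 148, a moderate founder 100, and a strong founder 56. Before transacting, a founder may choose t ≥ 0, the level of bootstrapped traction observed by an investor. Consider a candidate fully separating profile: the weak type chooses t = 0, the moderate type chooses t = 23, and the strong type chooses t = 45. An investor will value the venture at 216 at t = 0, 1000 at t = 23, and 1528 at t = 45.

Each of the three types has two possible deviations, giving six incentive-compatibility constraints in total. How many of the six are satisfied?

3

Weak (own payoff 216): to t=23 gives 1000 − 148×23 = -2404 → no gain ✓; to t=45 gives 1528 − 148×45 = -5132 → no gain ✓.
Strong (own payoff 1528 − 56×45 = -992): to t=0 gives 216 → profitable ✗; to t=23 gives 1000 − 56×23 = -288 → profitable ✗.
Moderate (own payoff 1000 − 100×23 = -1300): to t=0 gives 216 → profitable ✗; to t=45 gives 1528 − 100×45 = -2972 → no gain ✓.
3 of the 6 constraints hold; not an equilibrium.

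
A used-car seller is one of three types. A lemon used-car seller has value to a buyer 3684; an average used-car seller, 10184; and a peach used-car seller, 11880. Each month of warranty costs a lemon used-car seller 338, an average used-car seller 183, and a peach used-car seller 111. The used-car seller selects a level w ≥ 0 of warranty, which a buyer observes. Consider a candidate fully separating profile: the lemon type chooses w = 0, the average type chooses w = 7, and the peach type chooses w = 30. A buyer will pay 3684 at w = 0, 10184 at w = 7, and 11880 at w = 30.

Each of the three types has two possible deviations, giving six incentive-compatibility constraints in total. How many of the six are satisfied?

4

Average (own payoff 10184 − 183×7 = 8903): to w=0 gives 3684 → no gain ✓; to w=30 gives 11880 − 183×30 = 6390 → no gain ✓.
Lemon (own payoff 3684): to w=7 gives 10184 − 338×7 = 7818 → profitable ✗; to w=30 gives 11880 − 338×30 = 1740 → no gain ✓.
Peach (own payoff 11880 − 111×30 = 8550): to w=0 gives 3684 → no gain ✓; to w=7 gives 10184 − 111×7 = 9407 → profitable ✗.
4 of the 6 constraints hold; not an equilibrium.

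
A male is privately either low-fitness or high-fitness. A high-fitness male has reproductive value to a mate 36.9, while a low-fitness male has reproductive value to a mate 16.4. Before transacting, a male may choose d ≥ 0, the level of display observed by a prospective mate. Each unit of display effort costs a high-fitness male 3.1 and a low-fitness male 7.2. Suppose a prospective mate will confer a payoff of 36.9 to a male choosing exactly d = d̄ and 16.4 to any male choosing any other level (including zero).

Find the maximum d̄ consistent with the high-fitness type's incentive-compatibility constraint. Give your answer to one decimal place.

Choosing d̄ yields the high-fitness type 36.9 − 3.1·d̄; choosing zero yields 16.4.
The high-fitness type is indifferent at 36.9 − 3.1·d̄ = 16.4, i.e. d̄ = (36.9 − 16.4) / 3.1 ≈ 6.6.
For any d̄ above 6.6 the high-fitness type would rather pool at zero, so separation collapses.

6.6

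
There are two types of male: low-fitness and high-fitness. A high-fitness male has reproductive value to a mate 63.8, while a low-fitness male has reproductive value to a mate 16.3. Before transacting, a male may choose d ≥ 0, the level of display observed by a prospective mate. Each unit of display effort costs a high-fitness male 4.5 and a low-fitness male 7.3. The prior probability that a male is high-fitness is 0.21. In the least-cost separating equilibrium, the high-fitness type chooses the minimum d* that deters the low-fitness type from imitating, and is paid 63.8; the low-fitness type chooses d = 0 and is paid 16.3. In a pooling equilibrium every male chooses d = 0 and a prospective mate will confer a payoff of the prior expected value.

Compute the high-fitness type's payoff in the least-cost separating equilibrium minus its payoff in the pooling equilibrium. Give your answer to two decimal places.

Least-cost separating signal: d* solves 16.3 = 63.8 − 7.3·d*, so d* = (63.8 − 16.3)/7.3 ≈ 6.5068.
High-fitness type's separating payoff: 63.8 − 4.5 × d* = 63.8 − 4.5 × (63.8 − 16.3)/7.3 = 63.8 − 213.75/7.3 ≈ 34.5192.
Pooling payoff: 0.21 × 63.8 + 0.79 × 16.3 = 26.275.
Difference: 34.5192 − 26.275 = 8.2442, i.e. 8.24 to two decimal places.
The high-fitness type prefers to separate.

8.24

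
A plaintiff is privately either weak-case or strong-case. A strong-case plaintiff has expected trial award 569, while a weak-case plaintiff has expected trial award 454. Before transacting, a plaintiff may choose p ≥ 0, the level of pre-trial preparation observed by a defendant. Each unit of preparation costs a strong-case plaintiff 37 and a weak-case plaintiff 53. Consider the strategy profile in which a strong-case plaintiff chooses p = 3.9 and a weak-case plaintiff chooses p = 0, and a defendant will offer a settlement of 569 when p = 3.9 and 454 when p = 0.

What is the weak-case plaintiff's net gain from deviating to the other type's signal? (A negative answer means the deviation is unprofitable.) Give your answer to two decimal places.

Playing p = 0 the weak-case plaintiff receives 454.
Deviating to p = 3.9 brings payment 569 at cost 53 × 3.9 = 206.7, netting 362.3.
Gain from deviating: 362.3 − 454 = -91.70.
The gain is negative, so the weak-case type's incentive-compatibility constraint is satisfied.

-91.70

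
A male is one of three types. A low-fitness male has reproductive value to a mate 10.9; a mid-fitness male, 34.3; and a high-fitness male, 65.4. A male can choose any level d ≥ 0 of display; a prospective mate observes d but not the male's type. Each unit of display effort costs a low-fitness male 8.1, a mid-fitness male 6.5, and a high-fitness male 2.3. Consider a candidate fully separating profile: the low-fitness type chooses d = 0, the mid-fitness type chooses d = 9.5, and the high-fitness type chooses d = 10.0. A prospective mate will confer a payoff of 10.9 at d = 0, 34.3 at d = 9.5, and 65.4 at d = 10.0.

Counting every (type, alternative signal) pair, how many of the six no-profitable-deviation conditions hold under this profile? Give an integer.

4

High-fitness (own payoff 65.4 − 2.3×10.0 = 42.4): to d=0 gives 10.9 → no gain ✓; to d=9.5 gives 34.3 − 2.3×9.5 = 12.45 → no gain ✓.
Mid-fitness (own payoff 34.3 − 6.5×9.5 = -27.45): to d=0 gives 10.9 → profitable ✗; to d=10.0 gives 65.4 − 6.5×10.0 = 0.4 → profitable ✗.
Low-fitness (own payoff 10.9): to d=9.5 gives 34.3 − 8.1×9.5 = -42.65 → no gain ✓; to d=10.0 gives 65.4 − 8.1×10.0 = -15.6 → no gain ✓.
4 of the 6 constraints hold; not an equilibrium.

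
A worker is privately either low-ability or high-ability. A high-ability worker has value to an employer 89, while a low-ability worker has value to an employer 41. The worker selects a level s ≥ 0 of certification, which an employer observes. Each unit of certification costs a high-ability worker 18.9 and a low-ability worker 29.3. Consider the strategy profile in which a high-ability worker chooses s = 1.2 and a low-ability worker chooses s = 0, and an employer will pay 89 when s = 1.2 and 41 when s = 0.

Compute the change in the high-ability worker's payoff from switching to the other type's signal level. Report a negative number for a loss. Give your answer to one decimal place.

Playing s = 1.2 the high-ability worker receives 89 − 18.9 × 1.2 = 66.32.
Deviating to s = 0 yields 41 instead.
Gain from deviating: 41 − 66.32 = -25.32, i.e. -25.3 to one decimal place.
The gain is negative, so the high-ability type's incentive-compatibility constraint is satisfied.

-25.3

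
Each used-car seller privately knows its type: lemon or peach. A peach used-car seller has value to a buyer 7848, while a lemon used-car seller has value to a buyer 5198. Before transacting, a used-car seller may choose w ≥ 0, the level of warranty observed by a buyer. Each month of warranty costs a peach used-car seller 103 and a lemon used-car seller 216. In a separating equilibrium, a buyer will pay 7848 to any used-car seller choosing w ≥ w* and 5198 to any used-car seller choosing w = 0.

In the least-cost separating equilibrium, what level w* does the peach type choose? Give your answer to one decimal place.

12.3

A lemon used-car seller choosing w = 0 receives 5198.
Imitating at w* instead would pay 7848 at cost 216·w*, netting 7848 − 216·w*.
Indifference: 5198 = 7848 − 216·w*, so w* = (7848 − 5198) / 216 ≈ 12.3.
At w* the lemon type's incentive constraint just binds; the peach type strictly prefers w* since its per-unit cost is lower.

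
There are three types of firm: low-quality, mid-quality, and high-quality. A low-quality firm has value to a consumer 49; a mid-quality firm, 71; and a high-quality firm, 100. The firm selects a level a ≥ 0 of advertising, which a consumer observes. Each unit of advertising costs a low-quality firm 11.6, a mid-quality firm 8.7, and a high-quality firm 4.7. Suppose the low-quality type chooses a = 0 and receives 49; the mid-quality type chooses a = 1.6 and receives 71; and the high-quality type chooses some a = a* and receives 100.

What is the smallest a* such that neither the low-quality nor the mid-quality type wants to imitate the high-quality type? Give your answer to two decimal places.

Mid-quality type (on-path payoff 71 − 8.7×1.6 = 57.08) won't mimic when 57.08 ≥ 100 − 8.7·a*, i.e. a* ≥ 4.93.
Low-quality type (on-path payoff 49) won't mimic when 49 ≥ 100 − 11.6·a*, i.e. a* ≥ 4.40.
Both must hold, so a* = max(4.40, 4.93) = 4.93. The mid-quality type's constraint binds.

4.93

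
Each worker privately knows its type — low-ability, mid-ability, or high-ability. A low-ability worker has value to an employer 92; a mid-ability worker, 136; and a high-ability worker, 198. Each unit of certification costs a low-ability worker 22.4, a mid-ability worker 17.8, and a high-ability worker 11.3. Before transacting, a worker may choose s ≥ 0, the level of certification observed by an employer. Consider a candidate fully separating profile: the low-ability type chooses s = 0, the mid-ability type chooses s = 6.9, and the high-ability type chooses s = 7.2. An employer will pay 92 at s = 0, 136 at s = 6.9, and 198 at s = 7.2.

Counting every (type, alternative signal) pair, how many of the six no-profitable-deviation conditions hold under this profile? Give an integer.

High-ability (own payoff 198 − 11.3×7.2 = 116.64): to s=0 gives 92 → no gain ✓; to s=6.9 gives 136 − 11.3×6.9 = 58.03 → no gain ✓.
Low-ability (own payoff 92): to s=6.9 gives 136 − 22.4×6.9 = -18.56 → no gain ✓; to s=7.2 gives 198 − 22.4×7.2 = 36.72 → no gain ✓.
Mid-ability (own payoff 136 − 17.8×6.9 = 13.18): to s=0 gives 92 → profitable ✗; to s=7.2 gives 198 − 17.8×7.2 = 69.84 → profitable ✗.
4 of the 6 constraints hold; not an equilibrium.

4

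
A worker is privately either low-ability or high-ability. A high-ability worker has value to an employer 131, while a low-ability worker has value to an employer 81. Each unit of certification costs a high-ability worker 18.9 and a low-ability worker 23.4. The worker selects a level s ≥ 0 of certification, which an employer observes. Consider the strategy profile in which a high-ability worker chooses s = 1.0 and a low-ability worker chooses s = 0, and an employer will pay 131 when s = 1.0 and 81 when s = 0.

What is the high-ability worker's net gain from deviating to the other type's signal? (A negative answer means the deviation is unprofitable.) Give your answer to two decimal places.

Playing s = 1.0 the high-ability worker receives 131 − 18.9 × 1.0 = 112.1.
Deviating to s = 0 yields 81 instead.
Gain from deviating: 81 − 112.1 = -31.10.
The gain is negative, so the high-ability type's incentive-compatibility constraint is satisfied.

-31.10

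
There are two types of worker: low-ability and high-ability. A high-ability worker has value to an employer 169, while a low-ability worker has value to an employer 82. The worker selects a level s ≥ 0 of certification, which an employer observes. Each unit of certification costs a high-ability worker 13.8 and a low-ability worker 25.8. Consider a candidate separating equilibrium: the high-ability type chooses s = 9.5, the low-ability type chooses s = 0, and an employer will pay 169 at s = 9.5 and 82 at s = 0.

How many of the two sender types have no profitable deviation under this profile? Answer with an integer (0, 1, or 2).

High-ability type: signal → 169 − 13.8 × 9.5 = 37.9; deviate to 0 → 82. IC fails (37.9 < 82).
Low-ability type: stay at 0 → 82; mimic → 169 − 25.8 × 9.5 = -76.1. IC holds (82 ≥ -76.1).
1 of 2 constraints hold, so this profile is not an equilibrium.

1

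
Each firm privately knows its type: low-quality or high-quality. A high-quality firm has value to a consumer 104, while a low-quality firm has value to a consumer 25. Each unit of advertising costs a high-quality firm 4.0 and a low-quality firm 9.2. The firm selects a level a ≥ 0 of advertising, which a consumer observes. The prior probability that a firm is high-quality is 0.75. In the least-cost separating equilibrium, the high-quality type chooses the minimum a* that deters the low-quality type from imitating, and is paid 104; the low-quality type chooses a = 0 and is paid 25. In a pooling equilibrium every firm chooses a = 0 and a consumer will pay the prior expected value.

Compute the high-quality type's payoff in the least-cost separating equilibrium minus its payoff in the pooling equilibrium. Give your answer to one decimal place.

-14.6

Least-cost separating signal: a* solves 25 = 104 − 9.2·a*, so a* = (104 − 25)/9.2 ≈ 8.5870.
High-quality type's separating payoff: 104 − 4.0 × a* = 104 − 4.0 × (104 − 25)/9.2 = 104 − 316/9.2 ≈ 69.652.
Pooling payoff: 0.75 × 104 + 0.25 × 25 = 84.25.
Difference: 69.652 − 84.25 = -14.598, i.e. -14.6 to one decimal place.
The high-quality type would prefer the pooling outcome.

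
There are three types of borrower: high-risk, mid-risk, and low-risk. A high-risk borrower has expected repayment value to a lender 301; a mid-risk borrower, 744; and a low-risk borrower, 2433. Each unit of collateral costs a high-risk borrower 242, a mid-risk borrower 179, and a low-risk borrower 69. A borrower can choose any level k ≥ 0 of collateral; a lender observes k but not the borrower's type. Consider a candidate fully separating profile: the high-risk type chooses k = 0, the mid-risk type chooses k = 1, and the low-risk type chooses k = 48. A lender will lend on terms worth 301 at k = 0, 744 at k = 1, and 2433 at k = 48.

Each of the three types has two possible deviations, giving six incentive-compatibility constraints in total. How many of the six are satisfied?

3

High-risk (own payoff 301): to k=1 gives 744 − 242×1 = 502 → profitable ✗; to k=48 gives 2433 − 242×48 = -9183 → no gain ✓.
Low-risk (own payoff 2433 − 69×48 = -879): to k=0 gives 301 → profitable ✗; to k=1 gives 744 − 69×1 = 675 → profitable ✗.
Mid-risk (own payoff 744 − 179×1 = 565): to k=0 gives 301 → no gain ✓; to k=48 gives 2433 − 179×48 = -6159 → no gain ✓.
3 of the 6 constraints hold; not an equilibrium.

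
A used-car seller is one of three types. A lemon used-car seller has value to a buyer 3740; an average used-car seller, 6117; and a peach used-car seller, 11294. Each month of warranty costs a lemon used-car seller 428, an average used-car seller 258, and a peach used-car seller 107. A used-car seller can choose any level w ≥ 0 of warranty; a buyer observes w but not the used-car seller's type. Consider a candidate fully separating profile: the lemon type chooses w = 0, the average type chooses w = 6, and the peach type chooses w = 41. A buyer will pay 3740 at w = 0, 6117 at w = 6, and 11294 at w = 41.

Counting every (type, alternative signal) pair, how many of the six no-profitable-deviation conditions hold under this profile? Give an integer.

6

Average (own payoff 6117 − 258×6 = 4569): to w=0 gives 3740 → no gain ✓; to w=41 gives 11294 − 258×41 = 716 → no gain ✓.
Peach (own payoff 11294 − 107×41 = 6907): to w=0 gives 3740 → no gain ✓; to w=6 gives 6117 − 107×6 = 5475 → no gain ✓.
Lemon (own payoff 3740): to w=6 gives 6117 − 428×6 = 3549 → no gain ✓; to w=41 gives 11294 − 428×41 = -6254 → no gain ✓.
6 of the 6 constraints hold; this profile is a separating equilibrium.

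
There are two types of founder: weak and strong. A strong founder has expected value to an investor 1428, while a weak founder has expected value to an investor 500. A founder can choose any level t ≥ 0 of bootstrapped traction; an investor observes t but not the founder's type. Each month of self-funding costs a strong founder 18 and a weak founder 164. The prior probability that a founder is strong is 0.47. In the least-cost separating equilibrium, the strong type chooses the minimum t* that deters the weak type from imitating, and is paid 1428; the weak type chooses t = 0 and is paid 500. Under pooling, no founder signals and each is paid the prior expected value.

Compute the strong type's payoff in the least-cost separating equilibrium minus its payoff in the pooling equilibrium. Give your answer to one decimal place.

Least-cost separating signal: t* solves 500 = 1428 − 164·t*, so t* = (1428 − 500)/164 ≈ 5.6585.
Strong type's separating payoff: 1428 − 18 × t* = 1428 − 18 × (1428 − 500)/164 = 1428 − 16704/164 ≈ 1326.146.
Pooling payoff: 0.47 × 1428 + 0.53 × 500 = 936.16.
Difference: 1326.146 − 936.16 = 389.986, i.e. 390.0 to one decimal place.
The strong type prefers to separate.

390.0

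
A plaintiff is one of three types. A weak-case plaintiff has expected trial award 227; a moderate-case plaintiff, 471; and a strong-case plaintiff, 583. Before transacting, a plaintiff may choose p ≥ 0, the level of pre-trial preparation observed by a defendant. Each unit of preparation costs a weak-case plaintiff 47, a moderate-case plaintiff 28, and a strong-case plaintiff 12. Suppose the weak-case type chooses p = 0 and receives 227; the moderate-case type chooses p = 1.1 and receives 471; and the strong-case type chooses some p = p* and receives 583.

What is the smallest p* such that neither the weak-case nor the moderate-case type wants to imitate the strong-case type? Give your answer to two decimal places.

Moderate-case type (on-path payoff 471 − 28×1.1 = 440.2) won't mimic when 440.2 ≥ 583 − 28·p*, i.e. p* ≥ 5.10.
Weak-case type (on-path payoff 227) won't mimic when 227 ≥ 583 − 47·p*, i.e. p* ≥ 7.57.
Both must hold, so p* = max(7.57, 5.10) = 7.57. The weak-case type's constraint binds.

7.57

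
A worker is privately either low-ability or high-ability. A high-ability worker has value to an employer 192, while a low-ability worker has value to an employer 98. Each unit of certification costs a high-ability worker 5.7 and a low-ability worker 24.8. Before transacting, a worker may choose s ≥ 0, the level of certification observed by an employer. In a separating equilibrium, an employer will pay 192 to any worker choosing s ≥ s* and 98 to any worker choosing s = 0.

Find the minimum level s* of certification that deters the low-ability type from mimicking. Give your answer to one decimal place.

A low-ability worker choosing s = 0 receives 98.
Imitating at s* instead would pay 192 at cost 24.8·s*, netting 192 − 24.8·s*.
Indifference: 98 = 192 − 24.8·s*, so s* = (192 − 98) / 24.8 ≈ 3.8.
This is the low-ability type's binding incentive-compatibility constraint; any s ≥ 3.8 sustains separation on that side.

3.8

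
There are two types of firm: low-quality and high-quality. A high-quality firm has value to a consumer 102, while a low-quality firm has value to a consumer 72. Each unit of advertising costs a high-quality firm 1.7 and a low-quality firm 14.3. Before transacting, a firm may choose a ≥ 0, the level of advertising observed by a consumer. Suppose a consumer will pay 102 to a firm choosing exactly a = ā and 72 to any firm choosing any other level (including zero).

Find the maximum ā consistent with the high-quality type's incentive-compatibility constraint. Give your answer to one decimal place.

17.6

Choosing ā yields the high-quality type 102 − 1.7·ā; choosing zero yields 72.
The high-quality type is indifferent at 102 − 1.7·ā = 72, i.e. ā = (102 − 72) / 1.7 ≈ 17.6.
For any ā above 17.6 the high-quality type would rather pool at zero, so separation collapses.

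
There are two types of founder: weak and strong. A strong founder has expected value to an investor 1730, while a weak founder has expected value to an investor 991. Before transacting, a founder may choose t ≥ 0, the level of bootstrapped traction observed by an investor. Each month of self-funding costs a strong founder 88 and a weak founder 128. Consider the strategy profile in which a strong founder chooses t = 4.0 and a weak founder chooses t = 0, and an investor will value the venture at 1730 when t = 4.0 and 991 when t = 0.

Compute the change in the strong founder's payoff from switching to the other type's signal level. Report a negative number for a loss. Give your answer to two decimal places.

Playing t = 4.0 the strong founder receives 1730 − 88 × 4.0 = 1378.
Deviating to t = 0 yields 991 instead.
Gain from deviating: 991 − 1378 = -387.00.
The gain is negative, so the strong type's incentive-compatibility constraint is satisfied.

-387.00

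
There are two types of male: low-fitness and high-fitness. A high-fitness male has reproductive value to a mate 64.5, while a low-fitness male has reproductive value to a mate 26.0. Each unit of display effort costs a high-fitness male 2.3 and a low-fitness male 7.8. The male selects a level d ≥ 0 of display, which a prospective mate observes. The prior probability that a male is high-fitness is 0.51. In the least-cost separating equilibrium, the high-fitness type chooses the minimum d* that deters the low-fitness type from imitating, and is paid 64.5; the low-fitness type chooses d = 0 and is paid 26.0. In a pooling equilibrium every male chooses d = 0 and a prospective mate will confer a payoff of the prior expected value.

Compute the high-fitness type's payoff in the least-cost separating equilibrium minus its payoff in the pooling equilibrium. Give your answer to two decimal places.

7.51

Least-cost separating signal: d* solves 26.0 = 64.5 − 7.8·d*, so d* = (64.5 − 26.0)/7.8 ≈ 4.9359.
High-fitness type's separating payoff: 64.5 − 2.3 × d* = 64.5 − 2.3 × (64.5 − 26.0)/7.8 = 64.5 − 88.55/7.8 ≈ 53.1474.
Pooling payoff: 0.51 × 64.5 + 0.49 × 26.0 = 45.635.
Difference: 53.1474 − 45.635 = 7.5124, i.e. 7.51 to two decimal places.
The high-fitness type prefers to separate.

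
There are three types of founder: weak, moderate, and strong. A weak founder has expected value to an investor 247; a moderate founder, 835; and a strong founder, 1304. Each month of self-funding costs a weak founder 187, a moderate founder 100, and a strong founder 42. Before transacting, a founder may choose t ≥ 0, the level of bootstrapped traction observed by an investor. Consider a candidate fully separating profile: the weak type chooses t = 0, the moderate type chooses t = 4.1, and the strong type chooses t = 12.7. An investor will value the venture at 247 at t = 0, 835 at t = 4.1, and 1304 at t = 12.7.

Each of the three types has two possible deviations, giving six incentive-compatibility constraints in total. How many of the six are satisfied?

6

Strong (own payoff 1304 − 42×12.7 = 770.6): to t=0 gives 247 → no gain ✓; to t=4.1 gives 835 − 42×4.1 = 662.8 → no gain ✓.
Moderate (own payoff 835 − 100×4.1 = 425): to t=0 gives 247 → no gain ✓; to t=12.7 gives 1304 − 100×12.7 = 34 → no gain ✓.
Weak (own payoff 247): to t=4.1 gives 835 − 187×4.1 = 68.3 → no gain ✓; to t=12.7 gives 1304 − 187×12.7 = -1070.9 → no gain ✓.
6 of the 6 constraints hold; this profile is a separating equilibrium.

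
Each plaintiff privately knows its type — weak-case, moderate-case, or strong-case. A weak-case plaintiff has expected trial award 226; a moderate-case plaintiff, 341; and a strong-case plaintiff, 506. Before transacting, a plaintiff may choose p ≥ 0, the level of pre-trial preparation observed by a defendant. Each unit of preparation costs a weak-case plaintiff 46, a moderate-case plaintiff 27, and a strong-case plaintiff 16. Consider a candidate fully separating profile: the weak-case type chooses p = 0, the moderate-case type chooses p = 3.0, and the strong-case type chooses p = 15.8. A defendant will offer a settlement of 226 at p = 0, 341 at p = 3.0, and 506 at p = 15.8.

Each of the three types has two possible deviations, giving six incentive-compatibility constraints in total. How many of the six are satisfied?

Strong-case (own payoff 506 − 16×15.8 = 253.2): to p=0 gives 226 → no gain ✓; to p=3.0 gives 341 − 16×3.0 = 293 → profitable ✗.
Weak-case (own payoff 226): to p=3.0 gives 341 − 46×3.0 = 203 → no gain ✓; to p=15.8 gives 506 − 46×15.8 = -220.8 → no gain ✓.
Moderate-case (own payoff 341 − 27×3.0 = 260): to p=0 gives 226 → no gain ✓; to p=15.8 gives 506 − 27×15.8 = 79.4 → no gain ✓.
5 of the 6 constraints hold; not an equilibrium.

5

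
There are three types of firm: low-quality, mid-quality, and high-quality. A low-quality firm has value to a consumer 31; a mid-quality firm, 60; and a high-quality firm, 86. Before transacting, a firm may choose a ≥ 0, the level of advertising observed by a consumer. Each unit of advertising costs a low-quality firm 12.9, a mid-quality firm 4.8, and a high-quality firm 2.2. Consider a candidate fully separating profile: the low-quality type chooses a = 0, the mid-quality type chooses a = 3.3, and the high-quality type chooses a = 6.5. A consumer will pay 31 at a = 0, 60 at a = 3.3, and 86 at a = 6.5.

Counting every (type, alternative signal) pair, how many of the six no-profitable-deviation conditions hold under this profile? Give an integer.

High-quality (own payoff 86 − 2.2×6.5 = 71.7): to a=0 gives 31 → no gain ✓; to a=3.3 gives 60 − 2.2×3.3 = 52.74 → no gain ✓.
Low-quality (own payoff 31): to a=3.3 gives 60 − 12.9×3.3 = 17.43 → no gain ✓; to a=6.5 gives 86 − 12.9×6.5 = 2.15 → no gain ✓.
Mid-quality (own payoff 60 − 4.8×3.3 = 44.16): to a=0 gives 31 → no gain ✓; to a=6.5 gives 86 − 4.8×6.5 = 54.8 → profitable ✗.
5 of the 6 constraints hold; not an equilibrium.

5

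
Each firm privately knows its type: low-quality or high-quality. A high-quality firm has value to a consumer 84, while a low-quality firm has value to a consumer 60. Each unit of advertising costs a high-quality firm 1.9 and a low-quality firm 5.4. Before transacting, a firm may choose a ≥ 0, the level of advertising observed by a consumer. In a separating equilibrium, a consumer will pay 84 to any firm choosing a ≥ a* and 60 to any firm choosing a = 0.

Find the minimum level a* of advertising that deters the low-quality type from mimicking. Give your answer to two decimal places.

A low-quality firm choosing a = 0 receives 60.
Imitating at a* instead would pay 84 at cost 5.4·a*, netting 84 − 5.4·a*.
Indifference: 60 = 84 − 5.4·a*, so a* = (84 − 60) / 5.4 ≈ 4.44.
At a* the low-quality type's incentive constraint just binds; the high-quality type strictly prefers a* since its per-unit cost is lower.

4.44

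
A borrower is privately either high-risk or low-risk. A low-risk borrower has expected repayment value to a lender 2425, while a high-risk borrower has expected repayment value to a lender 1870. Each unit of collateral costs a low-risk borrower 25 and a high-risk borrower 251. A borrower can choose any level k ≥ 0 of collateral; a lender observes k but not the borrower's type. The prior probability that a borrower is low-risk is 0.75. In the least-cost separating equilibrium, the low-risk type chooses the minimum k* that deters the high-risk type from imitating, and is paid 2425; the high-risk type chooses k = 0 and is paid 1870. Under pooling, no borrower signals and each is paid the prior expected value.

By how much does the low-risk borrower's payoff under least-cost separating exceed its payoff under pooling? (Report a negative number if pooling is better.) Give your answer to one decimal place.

83.5

Least-cost separating signal: k* solves 1870 = 2425 − 251·k*, so k* = (2425 − 1870)/251 ≈ 2.2112.
Low-risk type's separating payoff: 2425 − 25 × k* = 2425 − 25 × (2425 − 1870)/251 = 2425 − 13875/251 ≈ 2369.721.
Pooling payoff: 0.75 × 2425 + 0.25 × 1870 = 2286.25.
Difference: 2369.721 − 2286.25 = 83.471, i.e. 83.5 to one decimal place.
The low-risk type prefers to separate.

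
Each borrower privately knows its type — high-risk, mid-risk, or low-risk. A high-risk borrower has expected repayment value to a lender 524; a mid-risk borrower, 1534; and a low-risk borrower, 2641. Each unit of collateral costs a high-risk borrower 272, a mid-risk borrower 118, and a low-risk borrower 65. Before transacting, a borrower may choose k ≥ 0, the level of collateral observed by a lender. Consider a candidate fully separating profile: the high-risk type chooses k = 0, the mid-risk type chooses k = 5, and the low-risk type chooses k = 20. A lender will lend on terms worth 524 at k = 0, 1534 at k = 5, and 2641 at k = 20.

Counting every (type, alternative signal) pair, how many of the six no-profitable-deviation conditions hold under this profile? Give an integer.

Mid-risk (own payoff 1534 − 118×5 = 944): to k=0 gives 524 → no gain ✓; to k=20 gives 2641 − 118×20 = 281 → no gain ✓.
Low-risk (own payoff 2641 − 65×20 = 1341): to k=0 gives 524 → no gain ✓; to k=5 gives 1534 − 65×5 = 1209 → no gain ✓.
High-risk (own payoff 524): to k=5 gives 1534 − 272×5 = 174 → no gain ✓; to k=20 gives 2641 − 272×20 = -2799 → no gain ✓.
6 of the 6 constraints hold; this profile is a separating equilibrium.

6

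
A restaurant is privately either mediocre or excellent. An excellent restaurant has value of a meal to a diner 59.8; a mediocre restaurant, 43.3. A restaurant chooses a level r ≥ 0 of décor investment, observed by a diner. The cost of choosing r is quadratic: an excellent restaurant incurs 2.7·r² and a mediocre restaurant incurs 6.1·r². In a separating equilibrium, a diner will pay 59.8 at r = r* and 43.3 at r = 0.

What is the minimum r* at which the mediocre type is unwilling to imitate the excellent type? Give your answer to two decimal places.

The mediocre type at r = 0 receives 43.3; imitating at r* yields 59.8 − 6.1·r*².
Indifference: 43.3 = 59.8 − 6.1·r*², so r*² = (59.8 − 43.3) / 6.1 ≈ 2.7049.
r* = √2.7049 ≈ 1.64.

1.64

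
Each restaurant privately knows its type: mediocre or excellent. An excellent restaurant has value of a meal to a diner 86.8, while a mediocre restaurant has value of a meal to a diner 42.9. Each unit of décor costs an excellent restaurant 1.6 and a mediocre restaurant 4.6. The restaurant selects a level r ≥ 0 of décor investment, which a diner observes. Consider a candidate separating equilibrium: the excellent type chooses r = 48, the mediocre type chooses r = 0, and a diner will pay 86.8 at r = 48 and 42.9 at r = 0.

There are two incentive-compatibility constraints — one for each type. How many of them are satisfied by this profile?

Excellent type: signal → 86.8 − 1.6 × 48 = 10; deviate to 0 → 42.9. IC fails (10 < 42.9).
Mediocre type: stay at 0 → 42.9; mimic → 86.8 − 4.6 × 48 = -134. IC holds (42.9 ≥ -134).
1 of 2 constraints hold, so this profile is not an equilibrium.

1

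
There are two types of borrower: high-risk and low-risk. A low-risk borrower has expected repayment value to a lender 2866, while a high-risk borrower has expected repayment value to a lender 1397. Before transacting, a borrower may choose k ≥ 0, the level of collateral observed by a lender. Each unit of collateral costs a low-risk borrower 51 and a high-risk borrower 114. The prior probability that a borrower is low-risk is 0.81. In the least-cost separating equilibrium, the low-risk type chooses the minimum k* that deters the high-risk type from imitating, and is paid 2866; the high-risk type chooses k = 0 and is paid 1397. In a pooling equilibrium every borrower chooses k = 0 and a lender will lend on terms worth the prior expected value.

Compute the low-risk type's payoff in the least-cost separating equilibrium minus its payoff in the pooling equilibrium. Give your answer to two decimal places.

-378.07

Least-cost separating signal: k* solves 1397 = 2866 − 114·k*, so k* = (2866 − 1397)/114 ≈ 12.8860.
Low-risk type's separating payoff: 2866 − 51 × k* = 2866 − 51 × (2866 − 1397)/114 = 2866 − 74919/114 ≈ 2208.8158.
Pooling payoff: 0.81 × 2866 + 0.19 × 1397 = 2586.89.
Difference: 2208.8158 − 2586.89 = -378.0742, i.e. -378.07 to two decimal places.
The low-risk type would prefer the pooling outcome.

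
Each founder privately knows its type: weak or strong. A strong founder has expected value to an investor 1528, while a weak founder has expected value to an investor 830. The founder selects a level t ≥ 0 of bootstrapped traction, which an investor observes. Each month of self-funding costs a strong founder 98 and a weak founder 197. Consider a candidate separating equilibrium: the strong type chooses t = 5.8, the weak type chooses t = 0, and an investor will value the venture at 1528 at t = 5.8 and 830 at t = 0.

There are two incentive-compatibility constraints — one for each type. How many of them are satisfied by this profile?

2

Strong type: signal → 1528 − 98 × 5.8 = 959.6; deviate to 0 → 830. IC holds (959.6 ≥ 830).
Weak type: stay at 0 → 830; mimic → 1528 − 197 × 5.8 = 385.4. IC holds (830 ≥ 385.4).
2 of 2 constraints hold, so this is a separating equilibrium.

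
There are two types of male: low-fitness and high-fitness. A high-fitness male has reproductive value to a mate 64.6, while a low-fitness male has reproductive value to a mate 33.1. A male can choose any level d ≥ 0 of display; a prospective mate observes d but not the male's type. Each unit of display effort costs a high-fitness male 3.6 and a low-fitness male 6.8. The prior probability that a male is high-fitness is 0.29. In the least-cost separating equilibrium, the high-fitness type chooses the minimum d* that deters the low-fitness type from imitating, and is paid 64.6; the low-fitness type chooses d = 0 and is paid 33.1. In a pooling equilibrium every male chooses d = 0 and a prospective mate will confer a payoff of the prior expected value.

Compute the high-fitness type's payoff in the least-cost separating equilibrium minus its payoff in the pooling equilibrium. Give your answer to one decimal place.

Least-cost separating signal: d* solves 33.1 = 64.6 − 6.8·d*, so d* = (64.6 − 33.1)/6.8 ≈ 4.6324.
High-fitness type's separating payoff: 64.6 − 3.6 × d* = 64.6 − 3.6 × (64.6 − 33.1)/6.8 = 64.6 − 113.4/6.8 ≈ 47.924.
Pooling payoff: 0.29 × 64.6 + 0.71 × 33.1 = 42.235.
Difference: 47.924 − 42.235 = 5.689, i.e. 5.7 to one decimal place.
The high-fitness type prefers to separate.

5.7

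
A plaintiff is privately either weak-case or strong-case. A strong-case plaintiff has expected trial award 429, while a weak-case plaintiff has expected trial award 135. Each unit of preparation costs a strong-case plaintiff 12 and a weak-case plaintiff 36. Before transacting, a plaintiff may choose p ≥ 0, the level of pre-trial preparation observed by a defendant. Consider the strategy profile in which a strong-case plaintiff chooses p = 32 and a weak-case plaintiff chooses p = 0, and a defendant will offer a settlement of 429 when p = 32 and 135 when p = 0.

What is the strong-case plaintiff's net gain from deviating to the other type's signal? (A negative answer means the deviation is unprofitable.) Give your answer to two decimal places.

Playing p = 32 the strong-case plaintiff receives 429 − 12 × 32 = 45.
Deviating to p = 0 yields 135 instead.
Gain from deviating: 135 − 45 = 90.00.
The gain is positive, so the strong-case type's incentive-compatibility constraint is violated — this profile is not a separating equilibrium.

90.00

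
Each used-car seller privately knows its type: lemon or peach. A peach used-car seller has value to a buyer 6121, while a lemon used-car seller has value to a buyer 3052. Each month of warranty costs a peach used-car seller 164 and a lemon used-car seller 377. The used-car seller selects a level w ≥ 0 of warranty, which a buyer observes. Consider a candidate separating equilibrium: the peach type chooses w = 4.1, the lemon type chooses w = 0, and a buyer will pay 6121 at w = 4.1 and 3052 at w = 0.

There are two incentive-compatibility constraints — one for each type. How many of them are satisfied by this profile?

1

Lemon type: stay at 0 → 3052; mimic → 6121 − 377 × 4.1 = 4575.3. IC fails (3052 < 4575.3).
Peach type: signal → 6121 − 164 × 4.1 = 5448.6; deviate to 0 → 3052. IC holds (5448.6 ≥ 3052).
1 of 2 constraints hold, so this profile is not an equilibrium.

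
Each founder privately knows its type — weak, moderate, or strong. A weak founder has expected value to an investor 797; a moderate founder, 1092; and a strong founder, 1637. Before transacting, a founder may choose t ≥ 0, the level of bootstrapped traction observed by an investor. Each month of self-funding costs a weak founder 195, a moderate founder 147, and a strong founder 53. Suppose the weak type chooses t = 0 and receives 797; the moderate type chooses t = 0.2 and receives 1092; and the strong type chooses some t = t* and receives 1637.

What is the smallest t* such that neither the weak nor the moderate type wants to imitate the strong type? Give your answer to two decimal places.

4.31

Weak type (on-path payoff 797) won't mimic when 797 ≥ 1637 − 195·t*, i.e. t* ≥ 4.31.
Moderate type (on-path payoff 1092 − 147×0.2 = 1062.6) won't mimic when 1062.6 ≥ 1637 − 147·t*, i.e. t* ≥ 3.91.
Both must hold, so t* = max(4.31, 3.91) = 4.31. The weak type's constraint binds.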